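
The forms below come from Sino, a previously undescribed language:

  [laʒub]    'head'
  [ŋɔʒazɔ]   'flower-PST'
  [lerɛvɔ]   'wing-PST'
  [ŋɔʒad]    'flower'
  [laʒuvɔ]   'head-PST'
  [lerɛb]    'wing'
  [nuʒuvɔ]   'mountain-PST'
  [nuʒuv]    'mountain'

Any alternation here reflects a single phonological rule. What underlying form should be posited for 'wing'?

/lerɛb/

In [lerɛb] and [lerɛvɔ] the final segment of 'wing' alternates: [b] ~ [v].
If /v/ were underlying and a rule turned it into [b] in isolation, 'mountain' would also alternate; but it has [v] in both [nuʒuv] and [nuʒuvɔ].
The alternation reflects intervocalic spirantization: voiced stops become fricatives between vowels. /b/ is underlying.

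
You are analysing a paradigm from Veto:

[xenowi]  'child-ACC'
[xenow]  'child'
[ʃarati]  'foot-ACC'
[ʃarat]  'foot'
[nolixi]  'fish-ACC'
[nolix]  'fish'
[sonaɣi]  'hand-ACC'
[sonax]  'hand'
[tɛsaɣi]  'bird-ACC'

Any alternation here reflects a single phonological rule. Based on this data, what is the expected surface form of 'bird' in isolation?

'hand' shows [ɣ] ~ [x] at the end of the stem ([sonaɣi] vs [sonax]).
Compare 'fish', with invariant [x] in [nolixi] and [nolix]: an analysis with underlying /x/ and a rule producing [ɣ] before the ACC suffix would wrongly predict alternation here too.
The alternation reflects word-final obstruent devoicing: voiced obstruents become voiceless word-finally. /ɣ/ is underlying.
From [tɛsaɣi] the stem 'bird' is /tɛsaɣ/; word-finally this yields [tɛsax].

[tɛsax]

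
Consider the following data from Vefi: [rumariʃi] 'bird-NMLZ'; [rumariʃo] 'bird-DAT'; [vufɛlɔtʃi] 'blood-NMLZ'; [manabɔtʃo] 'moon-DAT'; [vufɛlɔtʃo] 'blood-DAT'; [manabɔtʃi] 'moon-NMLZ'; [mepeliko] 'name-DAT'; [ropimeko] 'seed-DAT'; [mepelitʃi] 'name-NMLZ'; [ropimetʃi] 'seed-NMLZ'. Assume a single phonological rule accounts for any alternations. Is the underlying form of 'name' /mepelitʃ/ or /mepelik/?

/mepelik/

The root 'name' surfaces as [mepelitʃi] and [mepeliko], with a stem-final [tʃ] ~ [k] alternation.
The stem 'moon' ([manabɔtʃi], [manabɔtʃo]) shows [tʃ] unchanged in both environments, so [tʃ] cannot be basic with [k] derived before the DAT suffix.
So /k/ is underlying, and a rule of palatalization before a front vowel — /k/ becomes palato-alveolar [tʃ] before a front vowel — gives [tʃ].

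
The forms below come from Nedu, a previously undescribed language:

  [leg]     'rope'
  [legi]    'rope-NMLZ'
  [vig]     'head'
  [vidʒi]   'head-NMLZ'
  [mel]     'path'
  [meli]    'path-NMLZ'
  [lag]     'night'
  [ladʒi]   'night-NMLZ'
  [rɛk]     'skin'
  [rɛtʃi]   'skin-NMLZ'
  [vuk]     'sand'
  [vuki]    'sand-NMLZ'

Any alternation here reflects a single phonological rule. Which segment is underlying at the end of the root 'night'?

The root 'night' surfaces as [lag] and [ladʒi], with a stem-final [g] ~ [dʒ] alternation.
If /g/ were underlying and a rule turned it into [dʒ] before the NMLZ suffix, 'rope' would also alternate; but it has [g] in both [leg] and [legi].
Therefore /dʒ/ is basic and [g] is derived by depalatalization (palato-alveolar /tʃ/ and /dʒ/ become [k] and [g] when no front vowel follows).

/dʒ/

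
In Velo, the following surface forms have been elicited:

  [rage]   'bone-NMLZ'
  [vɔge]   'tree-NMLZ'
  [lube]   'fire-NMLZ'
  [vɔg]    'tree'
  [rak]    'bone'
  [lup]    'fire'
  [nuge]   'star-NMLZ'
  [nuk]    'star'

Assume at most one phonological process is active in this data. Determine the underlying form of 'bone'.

/rak/

In [rak] and [rage] the final segment of 'bone' alternates: [k] ~ [g].
The stem 'tree' ([vɔg], [vɔge]) shows [g] unchanged in both environments, so [g] cannot be basic with [k] derived in isolation.
The alternation reflects intervocalic voicing: voiceless stops become voiced between vowels. /k/ is underlying.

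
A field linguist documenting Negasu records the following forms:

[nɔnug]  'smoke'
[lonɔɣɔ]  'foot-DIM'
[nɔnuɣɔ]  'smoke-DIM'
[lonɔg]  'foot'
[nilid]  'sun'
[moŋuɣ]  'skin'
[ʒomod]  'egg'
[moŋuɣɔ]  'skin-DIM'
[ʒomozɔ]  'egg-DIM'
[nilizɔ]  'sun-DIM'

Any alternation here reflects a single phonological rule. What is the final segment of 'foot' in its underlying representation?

/g/

The root 'foot' surfaces as [lonɔg] and [lonɔɣɔ], with a stem-final [g] ~ [ɣ] alternation.
If /ɣ/ were underlying and a rule turned it into [g] in isolation, 'skin' would also alternate; but it has [ɣ] in both [moŋuɣ] and [moŋuɣɔ].
So /g/ is underlying, and a rule of intervocalic spirantization — voiced stops become fricatives between vowels — gives [ɣ].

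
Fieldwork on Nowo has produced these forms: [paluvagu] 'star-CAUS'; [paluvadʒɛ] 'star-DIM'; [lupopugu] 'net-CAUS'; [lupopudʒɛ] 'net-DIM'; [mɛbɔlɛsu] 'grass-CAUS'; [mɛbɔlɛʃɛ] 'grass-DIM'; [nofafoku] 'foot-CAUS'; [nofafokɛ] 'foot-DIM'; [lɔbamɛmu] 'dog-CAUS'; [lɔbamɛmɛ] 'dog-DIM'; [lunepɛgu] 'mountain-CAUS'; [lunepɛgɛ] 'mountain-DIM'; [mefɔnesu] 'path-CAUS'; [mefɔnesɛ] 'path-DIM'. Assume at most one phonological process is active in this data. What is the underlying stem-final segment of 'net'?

'net' shows [g] ~ [dʒ] at the end of the stem ([lupopugu] vs [lupopudʒɛ]).
But 'mountain' keeps [g] in both environments ([lunepɛgu], [lunepɛgɛ]), so there is no rule changing /g/ to [dʒ] before the DIM suffix.
The alternation reflects depalatalization: palato-alveolar /dʒ/ and /ʃ/ become [g] and [s] when no front vowel follows. /dʒ/ is underlying.

/dʒ/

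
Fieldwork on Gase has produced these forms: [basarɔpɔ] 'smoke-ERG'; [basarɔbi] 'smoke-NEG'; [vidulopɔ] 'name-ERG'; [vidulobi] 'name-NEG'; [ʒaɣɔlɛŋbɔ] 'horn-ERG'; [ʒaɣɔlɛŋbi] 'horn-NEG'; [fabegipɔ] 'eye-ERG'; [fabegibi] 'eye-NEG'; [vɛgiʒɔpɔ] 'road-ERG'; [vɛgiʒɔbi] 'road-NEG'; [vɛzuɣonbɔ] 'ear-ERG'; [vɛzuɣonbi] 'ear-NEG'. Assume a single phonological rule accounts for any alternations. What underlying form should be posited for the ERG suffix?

The ERG suffix surfaces as [-bɔ] and [-pɔ], depending on the final segment of the stem.
The NEG suffix, which begins with [b], is invariant after every stem; so [b] is not altered by any rule here.
So the underlying form is /-pɔ/, and voiceless stops become voiced after a nasal.

/-pɔ/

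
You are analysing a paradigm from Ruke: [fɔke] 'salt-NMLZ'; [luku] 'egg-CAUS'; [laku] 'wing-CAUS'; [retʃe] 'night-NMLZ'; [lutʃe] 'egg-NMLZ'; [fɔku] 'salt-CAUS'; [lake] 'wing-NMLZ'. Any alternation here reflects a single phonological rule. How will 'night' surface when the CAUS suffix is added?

In [luku] and [lutʃe] the final segment of 'egg' alternates: [k] ~ [tʃ].
If /k/ were underlying and a rule turned it into [tʃ] before the NMLZ suffix, 'salt' would also alternate; but it has [k] in both [fɔku] and [fɔke].
So /tʃ/ is underlying, and a rule of depalatalization — palato-alveolar /tʃ/ becomes [k] when no front vowel follows — gives [k].
The one attested form of 'night', [retʃe], shows underlying /retʃ/. Applying the same rule when no front vowel follows gives [reku].

[reku]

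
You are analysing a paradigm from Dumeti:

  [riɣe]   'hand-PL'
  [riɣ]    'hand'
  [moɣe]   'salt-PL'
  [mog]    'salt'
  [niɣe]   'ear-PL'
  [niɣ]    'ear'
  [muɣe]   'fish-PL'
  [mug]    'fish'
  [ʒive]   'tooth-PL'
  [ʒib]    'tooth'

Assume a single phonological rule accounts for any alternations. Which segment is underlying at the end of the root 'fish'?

In [muɣe] and [mug] the final segment of 'fish' alternates: [ɣ] ~ [g].
The stem 'hand' ([riɣe], [riɣ]) shows [ɣ] unchanged in both environments, so [ɣ] cannot be basic with [g] derived in isolation.
The underlying segment must be /g/; voiced stops become fricatives between vowels, yielding [ɣ] there.

/g/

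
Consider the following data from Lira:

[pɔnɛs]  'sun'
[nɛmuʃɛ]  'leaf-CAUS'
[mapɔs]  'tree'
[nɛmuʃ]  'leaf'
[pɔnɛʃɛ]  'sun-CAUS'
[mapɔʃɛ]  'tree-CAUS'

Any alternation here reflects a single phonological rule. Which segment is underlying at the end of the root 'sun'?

/s/

In [pɔnɛʃɛ] and [pɔnɛs] the final segment of 'sun' alternates: [ʃ] ~ [s].
Compare 'leaf', with invariant [ʃ] in [nɛmuʃɛ] and [nɛmuʃ]: an analysis with underlying /ʃ/ and a rule producing [s] in isolation would wrongly predict alternation here too.
The underlying segment must be /s/; /s/ becomes palato-alveolar [ʃ] before a front vowel, yielding [ʃ] there.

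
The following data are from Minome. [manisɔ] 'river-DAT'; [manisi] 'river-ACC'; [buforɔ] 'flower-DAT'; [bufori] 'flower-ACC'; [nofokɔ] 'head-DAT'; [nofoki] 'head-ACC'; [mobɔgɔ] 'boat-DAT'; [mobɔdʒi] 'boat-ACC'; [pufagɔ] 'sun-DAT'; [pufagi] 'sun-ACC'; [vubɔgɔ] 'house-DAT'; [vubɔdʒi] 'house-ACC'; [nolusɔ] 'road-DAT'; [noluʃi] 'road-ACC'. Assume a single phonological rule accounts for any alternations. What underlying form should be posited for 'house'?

/vubɔdʒ/

In [vubɔgɔ] and [vubɔdʒi] the final segment of 'house' alternates: [g] ~ [dʒ].
The stem 'sun' ([pufagɔ], [pufagi]) shows [g] unchanged in both environments, so [g] cannot be basic with [dʒ] derived before the ACC suffix.
So /dʒ/ is underlying, and a rule of depalatalization — palato-alveolar /dʒ/ and /ʃ/ become [g] and [s] when no front vowel follows — gives [g].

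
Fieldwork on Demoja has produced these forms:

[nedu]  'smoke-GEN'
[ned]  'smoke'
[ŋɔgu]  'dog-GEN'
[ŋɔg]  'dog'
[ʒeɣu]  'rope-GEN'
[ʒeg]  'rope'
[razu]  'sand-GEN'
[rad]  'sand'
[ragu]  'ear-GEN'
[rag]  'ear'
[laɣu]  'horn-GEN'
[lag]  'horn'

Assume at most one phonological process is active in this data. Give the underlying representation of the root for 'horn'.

The root 'horn' surfaces as [laɣu] and [lag], with a stem-final [ɣ] ~ [g] alternation.
If /g/ were underlying and a rule turned it into [ɣ] before the GEN suffix, 'ear' would also alternate; but it has [g] in both [ragu] and [rag].
The underlying segment must be /ɣ/; voiced fricatives become stops word-finally, yielding [g] there.
Hence 'horn' is /laɣ/ underlyingly.

/laɣ/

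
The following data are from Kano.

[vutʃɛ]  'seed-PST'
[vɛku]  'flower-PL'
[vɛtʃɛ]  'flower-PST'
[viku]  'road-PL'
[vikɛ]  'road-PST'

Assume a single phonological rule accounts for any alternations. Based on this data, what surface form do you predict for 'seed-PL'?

[vuku]

'flower' shows [k] ~ [tʃ] at the end of the stem ([vɛku] vs [vɛtʃɛ]).
But 'road' keeps [k] in both environments ([viku], [vikɛ]), so there is no rule changing /k/ to [tʃ] before the PST suffix.
So /tʃ/ is underlying, and a rule of depalatalization — palato-alveolar /tʃ/ becomes [k] when no front vowel follows — gives [k].
From [vutʃɛ] the stem 'seed' is /vutʃ/; when no front vowel follows this yields [vuku].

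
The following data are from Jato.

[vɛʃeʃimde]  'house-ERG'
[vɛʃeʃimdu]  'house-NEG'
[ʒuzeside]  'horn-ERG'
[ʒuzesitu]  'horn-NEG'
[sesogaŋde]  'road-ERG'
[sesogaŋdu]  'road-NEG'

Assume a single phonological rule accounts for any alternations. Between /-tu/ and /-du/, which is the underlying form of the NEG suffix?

/-tu/

The NEG suffix surfaces as [-du] and [-tu], depending on the final segment of the stem.
The ERG suffix, which begins with [d], is invariant after every stem; so [d] is not altered by any rule here.
So the underlying form is /-tu/, and voiceless stops become voiced after a nasal.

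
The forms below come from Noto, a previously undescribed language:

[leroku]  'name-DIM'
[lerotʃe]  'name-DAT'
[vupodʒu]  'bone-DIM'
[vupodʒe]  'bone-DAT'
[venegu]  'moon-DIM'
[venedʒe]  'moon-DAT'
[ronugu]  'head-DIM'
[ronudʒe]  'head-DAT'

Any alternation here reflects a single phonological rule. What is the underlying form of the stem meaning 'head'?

The stem for 'head' ends in [g] in [ronugu] but [dʒ] in [ronudʒe].
If /dʒ/ were underlying and a rule turned it into [g] before the DIM suffix, 'bone' would also alternate; but it has [dʒ] in both [vupodʒu] and [vupodʒe].
The alternation reflects palatalization before a front vowel: /k/ and /g/ become palato-alveolar [tʃ] and [dʒ] before a front vowel. /g/ is underlying.
Hence 'head' is /ronug/ underlyingly.

/ronug/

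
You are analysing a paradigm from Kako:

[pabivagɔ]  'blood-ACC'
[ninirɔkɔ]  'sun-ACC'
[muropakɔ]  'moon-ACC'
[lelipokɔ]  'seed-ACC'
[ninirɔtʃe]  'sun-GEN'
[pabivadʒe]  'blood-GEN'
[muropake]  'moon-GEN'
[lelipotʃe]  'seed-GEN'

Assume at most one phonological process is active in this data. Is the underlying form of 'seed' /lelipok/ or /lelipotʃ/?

/lelipotʃ/

The root 'seed' surfaces as [lelipotʃe] and [lelipokɔ], with a stem-final [tʃ] ~ [k] alternation.
The stem 'moon' ([muropake], [muropakɔ]) shows [k] unchanged in both environments, so [k] cannot be basic with [tʃ] derived before the GEN suffix.
Therefore /tʃ/ is basic and [k] is derived by depalatalization (palato-alveolar /tʃ/ and /dʒ/ become [k] and [g] when no front vowel follows).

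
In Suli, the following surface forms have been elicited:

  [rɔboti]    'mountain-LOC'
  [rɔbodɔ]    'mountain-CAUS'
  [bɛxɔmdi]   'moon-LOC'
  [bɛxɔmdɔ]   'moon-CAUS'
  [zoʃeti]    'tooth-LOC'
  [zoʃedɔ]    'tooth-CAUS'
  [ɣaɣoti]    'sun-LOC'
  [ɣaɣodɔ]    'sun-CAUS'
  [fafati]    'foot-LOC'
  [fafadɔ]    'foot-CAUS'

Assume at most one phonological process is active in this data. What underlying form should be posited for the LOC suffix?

/-ti/

The LOC suffix surfaces as [-di] and [-ti], depending on the final segment of the stem.
By contrast the CAUS suffix keeps its initial [d] throughout — that segment must be underlying.
So the underlying form is /-ti/, and voiceless stops become voiced after a nasal.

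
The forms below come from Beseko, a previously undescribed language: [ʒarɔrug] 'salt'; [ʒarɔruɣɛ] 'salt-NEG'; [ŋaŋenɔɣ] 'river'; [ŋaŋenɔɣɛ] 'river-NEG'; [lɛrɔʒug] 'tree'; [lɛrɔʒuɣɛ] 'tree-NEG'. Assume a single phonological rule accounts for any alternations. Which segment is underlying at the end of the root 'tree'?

In [lɛrɔʒug] and [lɛrɔʒuɣɛ] the final segment of 'tree' alternates: [g] ~ [ɣ].
If /ɣ/ were underlying and a rule turned it into [g] in isolation, 'river' would also alternate; but it has [ɣ] in both [ŋaŋenɔɣ] and [ŋaŋenɔɣɛ].
Therefore /g/ is basic and [ɣ] is derived by intervocalic spirantization (voiced stops become fricatives between vowels).

/g/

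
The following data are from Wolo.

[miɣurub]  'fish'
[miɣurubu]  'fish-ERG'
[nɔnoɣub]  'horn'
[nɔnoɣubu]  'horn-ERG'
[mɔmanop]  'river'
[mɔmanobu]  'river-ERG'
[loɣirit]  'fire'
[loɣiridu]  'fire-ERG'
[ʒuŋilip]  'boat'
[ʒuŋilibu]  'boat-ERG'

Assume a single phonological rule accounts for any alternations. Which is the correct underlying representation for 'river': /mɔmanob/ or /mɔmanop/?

/mɔmanop/

In [mɔmanop] and [mɔmanobu] the final segment of 'river' alternates: [p] ~ [b].
The stem 'fish' ([miɣurub], [miɣurubu]) shows [b] unchanged in both environments, so [b] cannot be basic with [p] derived in isolation.
The underlying segment must be /p/; voiceless stops become voiced between vowels, yielding [b] there.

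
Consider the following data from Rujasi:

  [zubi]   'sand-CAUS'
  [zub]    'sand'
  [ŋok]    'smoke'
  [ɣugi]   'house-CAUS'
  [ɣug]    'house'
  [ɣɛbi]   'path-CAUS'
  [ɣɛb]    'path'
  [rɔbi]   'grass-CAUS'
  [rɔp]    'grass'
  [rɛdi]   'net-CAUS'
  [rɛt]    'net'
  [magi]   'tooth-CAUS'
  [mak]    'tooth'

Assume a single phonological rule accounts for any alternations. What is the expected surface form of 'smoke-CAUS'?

The root 'tooth' surfaces as [magi] and [mak], with a stem-final [g] ~ [k] alternation.
But 'house' keeps [g] in both environments ([ɣugi], [ɣug]), so there is no rule changing /g/ to [k] in isolation.
The alternation reflects intervocalic voicing: voiceless stops become voiced between vowels. /k/ is underlying.
From [ŋok] the stem 'smoke' is /ŋok/; between vowels this yields [ŋogi].

[ŋogi]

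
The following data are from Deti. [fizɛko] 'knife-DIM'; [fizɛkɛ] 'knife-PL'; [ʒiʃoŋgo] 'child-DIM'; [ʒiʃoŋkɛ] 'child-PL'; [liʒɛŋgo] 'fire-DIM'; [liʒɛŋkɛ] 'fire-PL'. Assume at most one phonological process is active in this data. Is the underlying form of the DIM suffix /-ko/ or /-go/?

The DIM morpheme has two allomorphs, [-go] and [-ko].
The PL suffix, which begins with [k], is invariant after every stem; so [k] is not altered by any rule here.
The DIM suffix is therefore /-go/ underlyingly, with post-vocalic devoicing: voiced stops become voiceless after a vowel.

/-go/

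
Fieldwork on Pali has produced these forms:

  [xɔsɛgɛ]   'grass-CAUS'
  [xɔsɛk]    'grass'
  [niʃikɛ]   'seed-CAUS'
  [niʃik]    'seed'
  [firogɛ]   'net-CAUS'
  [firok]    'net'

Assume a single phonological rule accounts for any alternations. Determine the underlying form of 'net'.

The root 'net' surfaces as [firogɛ] and [firok], with a stem-final [g] ~ [k] alternation.
Compare 'seed', with invariant [k] in [niʃikɛ] and [niʃik]: an analysis with underlying /k/ and a rule producing [g] before the CAUS suffix would wrongly predict alternation here too.
Therefore /g/ is basic and [k] is derived by word-final obstruent devoicing (voiced obstruents become voiceless word-finally).

/firog/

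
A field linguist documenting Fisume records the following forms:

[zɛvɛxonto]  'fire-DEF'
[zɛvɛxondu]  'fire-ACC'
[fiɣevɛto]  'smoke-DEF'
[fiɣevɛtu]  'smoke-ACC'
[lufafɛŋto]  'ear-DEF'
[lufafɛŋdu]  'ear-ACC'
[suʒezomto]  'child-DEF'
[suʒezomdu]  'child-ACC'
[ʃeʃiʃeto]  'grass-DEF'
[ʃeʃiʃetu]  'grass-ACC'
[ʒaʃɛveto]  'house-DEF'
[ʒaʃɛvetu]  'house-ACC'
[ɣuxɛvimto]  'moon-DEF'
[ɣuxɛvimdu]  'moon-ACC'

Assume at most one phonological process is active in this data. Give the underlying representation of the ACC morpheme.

The ACC suffix surfaces as [-du] and [-tu], depending on the final segment of the stem.
By contrast the DEF suffix keeps its initial [t] throughout — that segment must be underlying.
So the underlying form is /-du/, and voiced stops become voiceless after a vowel.

/-du/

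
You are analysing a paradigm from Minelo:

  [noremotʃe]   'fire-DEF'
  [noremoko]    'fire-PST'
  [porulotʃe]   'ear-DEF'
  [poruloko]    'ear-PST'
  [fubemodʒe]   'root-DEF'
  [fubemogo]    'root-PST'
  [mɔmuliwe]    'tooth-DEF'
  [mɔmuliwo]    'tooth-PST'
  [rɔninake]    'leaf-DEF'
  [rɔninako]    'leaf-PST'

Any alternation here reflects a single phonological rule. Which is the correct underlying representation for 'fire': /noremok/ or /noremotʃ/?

/noremotʃ/

'fire' shows [tʃ] ~ [k] at the end of the stem ([noremotʃe] vs [noremoko]).
The stem 'leaf' ([rɔninake], [rɔninako]) shows [k] unchanged in both environments, so [k] cannot be basic with [tʃ] derived before the DEF suffix.
So /tʃ/ is underlying, and a rule of depalatalization — palato-alveolar /tʃ/ and /dʒ/ become [k] and [g] when no front vowel follows — gives [k].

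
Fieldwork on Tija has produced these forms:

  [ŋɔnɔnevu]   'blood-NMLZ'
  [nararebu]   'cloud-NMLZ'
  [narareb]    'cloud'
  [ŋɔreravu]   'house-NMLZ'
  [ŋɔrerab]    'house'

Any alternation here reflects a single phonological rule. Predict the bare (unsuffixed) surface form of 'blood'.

[ŋɔnɔneb]

'house' shows [v] ~ [b] at the end of the stem ([ŋɔreravu] vs [ŋɔrerab]).
The stem 'cloud' ([nararebu], [narareb]) shows [b] unchanged in both environments, so [b] cannot be basic with [v] derived before the NMLZ suffix.
The alternation reflects word-final hardening: voiced fricatives become stops word-finally. /v/ is underlying.
From [ŋɔnɔnevu] the stem 'blood' is /ŋɔnɔnev/; word-finally this yields [ŋɔnɔneb].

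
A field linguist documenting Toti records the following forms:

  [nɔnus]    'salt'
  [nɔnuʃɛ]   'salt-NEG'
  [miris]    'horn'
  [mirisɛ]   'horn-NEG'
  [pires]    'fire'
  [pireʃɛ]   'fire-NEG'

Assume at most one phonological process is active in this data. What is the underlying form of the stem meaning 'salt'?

In [nɔnus] and [nɔnuʃɛ] the final segment of 'salt' alternates: [s] ~ [ʃ].
But 'horn' keeps [s] in both environments ([miris], [mirisɛ]), so there is no rule changing /s/ to [ʃ] before the NEG suffix.
So /ʃ/ is underlying, and a rule of depalatalization — palato-alveolar /ʃ/ becomes [s] when no front vowel follows — gives [s].

/nɔnuʃ/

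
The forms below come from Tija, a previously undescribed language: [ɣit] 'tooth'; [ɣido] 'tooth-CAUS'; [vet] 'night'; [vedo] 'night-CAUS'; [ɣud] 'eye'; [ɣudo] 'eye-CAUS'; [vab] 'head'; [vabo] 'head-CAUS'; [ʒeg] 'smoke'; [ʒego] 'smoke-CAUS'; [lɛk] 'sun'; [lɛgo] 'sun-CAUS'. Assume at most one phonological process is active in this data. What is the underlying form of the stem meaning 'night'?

/vet/

'night' shows [t] ~ [d] at the end of the stem ([vet] vs [vedo]).
The stem 'eye' ([ɣud], [ɣudo]) shows [d] unchanged in both environments, so [d] cannot be basic with [t] derived in isolation.
The alternation reflects intervocalic voicing: voiceless stops become voiced between vowels. /t/ is underlying.
The underlying form of 'night' is therefore /vet/.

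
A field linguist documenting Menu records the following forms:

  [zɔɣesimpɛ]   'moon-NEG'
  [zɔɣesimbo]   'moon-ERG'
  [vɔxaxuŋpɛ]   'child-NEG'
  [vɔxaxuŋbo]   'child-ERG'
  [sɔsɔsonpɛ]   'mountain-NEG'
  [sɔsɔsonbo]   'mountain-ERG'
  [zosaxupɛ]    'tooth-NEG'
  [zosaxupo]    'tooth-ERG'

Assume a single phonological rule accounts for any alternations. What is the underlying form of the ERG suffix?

/-bo/

The ERG suffix surfaces as [-bo] and [-po], depending on the final segment of the stem.
The NEG suffix, which begins with [p], is invariant after every stem; so [p] is not altered by any rule here.
So the underlying form is /-bo/, and voiced stops become voiceless after a vowel.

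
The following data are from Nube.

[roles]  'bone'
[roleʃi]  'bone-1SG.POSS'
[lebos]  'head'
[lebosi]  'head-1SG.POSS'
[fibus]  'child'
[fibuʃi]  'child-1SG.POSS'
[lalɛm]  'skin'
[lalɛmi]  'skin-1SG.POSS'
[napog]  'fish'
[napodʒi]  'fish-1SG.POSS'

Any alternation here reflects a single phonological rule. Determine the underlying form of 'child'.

The stem for 'child' ends in [s] in [fibus] but [ʃ] in [fibuʃi].
The stem 'head' ([lebos], [lebosi]) shows [s] unchanged in both environments, so [s] cannot be basic with [ʃ] derived before the 1SG.POSS suffix.
The underlying segment must be /ʃ/; palato-alveolar /dʒ/ and /ʃ/ become [g] and [s] when no front vowel follows, yielding [s] there.

/fibuʃ/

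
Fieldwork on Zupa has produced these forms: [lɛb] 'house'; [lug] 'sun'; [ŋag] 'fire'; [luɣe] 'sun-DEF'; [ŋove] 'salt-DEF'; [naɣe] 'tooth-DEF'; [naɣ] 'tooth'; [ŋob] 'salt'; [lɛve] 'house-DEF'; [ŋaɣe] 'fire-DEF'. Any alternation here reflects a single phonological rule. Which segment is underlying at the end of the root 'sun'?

/g/

In [lug] and [luɣe] the final segment of 'sun' alternates: [g] ~ [ɣ].
Compare 'tooth', with invariant [ɣ] in [naɣ] and [naɣe]: an analysis with underlying /ɣ/ and a rule producing [g] in isolation would wrongly predict alternation here too.
Therefore /g/ is basic and [ɣ] is derived by intervocalic spirantization (voiced stops become fricatives between vowels).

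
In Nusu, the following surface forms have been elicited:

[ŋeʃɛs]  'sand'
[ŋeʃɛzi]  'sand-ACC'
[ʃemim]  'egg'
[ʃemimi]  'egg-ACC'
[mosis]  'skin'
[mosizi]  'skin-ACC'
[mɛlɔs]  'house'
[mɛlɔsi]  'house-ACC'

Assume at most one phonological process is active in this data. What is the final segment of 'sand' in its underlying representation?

'sand' shows [s] ~ [z] at the end of the stem ([ŋeʃɛs] vs [ŋeʃɛzi]).
But 'house' keeps [s] in both environments ([mɛlɔs], [mɛlɔsi]), so there is no rule changing /s/ to [z] before the ACC suffix.
So /z/ is underlying, and a rule of word-final obstruent devoicing — voiced obstruents become voiceless word-finally — gives [s].

/z/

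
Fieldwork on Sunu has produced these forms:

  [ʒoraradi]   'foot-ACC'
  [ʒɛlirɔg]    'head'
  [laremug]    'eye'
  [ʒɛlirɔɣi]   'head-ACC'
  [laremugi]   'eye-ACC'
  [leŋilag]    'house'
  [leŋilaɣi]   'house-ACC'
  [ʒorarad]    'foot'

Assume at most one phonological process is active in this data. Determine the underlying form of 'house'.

/leŋilaɣ/

The root 'house' surfaces as [leŋilag] and [leŋilaɣi], with a stem-final [g] ~ [ɣ] alternation.
Compare 'eye', with invariant [g] in [laremug] and [laremugi]: an analysis with underlying /g/ and a rule producing [ɣ] before the ACC suffix would wrongly predict alternation here too.
The alternation reflects word-final hardening: voiced fricatives become stops word-finally. /ɣ/ is underlying.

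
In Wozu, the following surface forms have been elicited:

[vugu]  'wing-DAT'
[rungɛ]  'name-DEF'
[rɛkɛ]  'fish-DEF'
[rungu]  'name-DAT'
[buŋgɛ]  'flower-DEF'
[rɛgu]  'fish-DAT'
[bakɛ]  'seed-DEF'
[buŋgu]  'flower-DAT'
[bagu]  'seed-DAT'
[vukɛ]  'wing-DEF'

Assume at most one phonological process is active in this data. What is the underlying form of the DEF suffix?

The DEF morpheme has two allomorphs, [-gɛ] and [-kɛ].
By contrast the DAT suffix keeps its initial [g] throughout — that segment must be underlying.
The DEF suffix is therefore /-kɛ/ underlyingly, with post-nasal voicing: voiceless stops become voiced after a nasal.

/-kɛ/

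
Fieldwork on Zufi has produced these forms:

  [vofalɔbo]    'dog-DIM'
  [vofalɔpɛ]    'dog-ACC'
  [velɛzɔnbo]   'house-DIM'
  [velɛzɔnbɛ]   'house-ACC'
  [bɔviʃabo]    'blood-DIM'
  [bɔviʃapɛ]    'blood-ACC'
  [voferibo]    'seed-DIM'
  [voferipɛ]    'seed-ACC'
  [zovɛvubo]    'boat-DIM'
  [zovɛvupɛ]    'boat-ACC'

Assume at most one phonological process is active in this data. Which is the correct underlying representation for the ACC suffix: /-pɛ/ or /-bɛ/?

The ACC morpheme has two allomorphs, [-bɛ] and [-pɛ].
By contrast the DIM suffix keeps its initial [b] throughout — that segment must be underlying.
The ACC suffix is therefore /-pɛ/ underlyingly, with post-nasal voicing: voiceless stops become voiced after a nasal.

/-pɛ/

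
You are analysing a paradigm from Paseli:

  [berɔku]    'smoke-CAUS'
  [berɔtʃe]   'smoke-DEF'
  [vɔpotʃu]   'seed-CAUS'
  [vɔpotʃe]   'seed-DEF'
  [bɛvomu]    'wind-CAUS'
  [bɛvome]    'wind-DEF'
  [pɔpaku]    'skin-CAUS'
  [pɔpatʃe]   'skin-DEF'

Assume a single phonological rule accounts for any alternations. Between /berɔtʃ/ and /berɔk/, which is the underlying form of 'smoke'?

/berɔk/

'smoke' shows [k] ~ [tʃ] at the end of the stem ([berɔku] vs [berɔtʃe]).
But 'seed' keeps [tʃ] in both environments ([vɔpotʃu], [vɔpotʃe]), so there is no rule changing /tʃ/ to [k] before the CAUS suffix.
Therefore /k/ is basic and [tʃ] is derived by palatalization before a front vowel (/k/ becomes palato-alveolar [tʃ] before a front vowel).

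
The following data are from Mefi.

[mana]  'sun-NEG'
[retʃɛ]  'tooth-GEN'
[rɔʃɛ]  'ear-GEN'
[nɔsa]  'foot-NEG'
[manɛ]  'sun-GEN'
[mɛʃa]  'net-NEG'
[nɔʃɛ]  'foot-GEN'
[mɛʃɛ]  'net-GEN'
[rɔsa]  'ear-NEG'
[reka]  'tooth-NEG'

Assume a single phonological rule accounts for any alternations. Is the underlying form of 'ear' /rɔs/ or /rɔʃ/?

'ear' shows [s] ~ [ʃ] at the end of the stem ([rɔsa] vs [rɔʃɛ]).
If /ʃ/ were underlying and a rule turned it into [s] before the NEG suffix, 'net' would also alternate; but it has [ʃ] in both [mɛʃa] and [mɛʃɛ].
The underlying segment must be /s/; /k/ and /s/ become palato-alveolar [tʃ] and [ʃ] before a front vowel, yielding [ʃ] there.

/rɔs/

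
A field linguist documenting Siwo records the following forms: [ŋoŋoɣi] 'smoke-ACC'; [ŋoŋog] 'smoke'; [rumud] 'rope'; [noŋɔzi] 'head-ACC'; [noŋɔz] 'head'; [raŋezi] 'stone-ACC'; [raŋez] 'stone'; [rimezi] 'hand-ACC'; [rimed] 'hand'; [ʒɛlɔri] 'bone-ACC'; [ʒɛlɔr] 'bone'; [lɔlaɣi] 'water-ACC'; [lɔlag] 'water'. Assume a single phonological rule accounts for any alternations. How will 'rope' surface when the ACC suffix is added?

[rumuzi]

The stem for 'hand' ends in [z] in [rimezi] but [d] in [rimed].
If /z/ were underlying and a rule turned it into [d] in isolation, 'stone' would also alternate; but it has [z] in both [raŋezi] and [raŋez].
So /d/ is underlying, and a rule of intervocalic spirantization — voiced stops become fricatives between vowels — gives [z].
The one attested form of 'rope', [rumud], shows underlying /rumud/. Applying the same rule between vowels gives [rumuzi].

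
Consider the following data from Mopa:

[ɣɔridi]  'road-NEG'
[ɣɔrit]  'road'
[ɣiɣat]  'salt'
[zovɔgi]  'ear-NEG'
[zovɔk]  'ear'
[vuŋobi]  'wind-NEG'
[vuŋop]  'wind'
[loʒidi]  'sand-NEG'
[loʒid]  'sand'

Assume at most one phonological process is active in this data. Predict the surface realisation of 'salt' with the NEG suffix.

'road' shows [d] ~ [t] at the end of the stem ([ɣɔridi] vs [ɣɔrit]).
But 'sand' keeps [d] in both environments ([loʒidi], [loʒid]), so there is no rule changing /d/ to [t] in isolation.
Therefore /t/ is basic and [d] is derived by intervocalic voicing (voiceless stops become voiced between vowels).
From [ɣiɣat] the stem 'salt' is /ɣiɣat/; between vowels this yields [ɣiɣadi].

[ɣiɣadi]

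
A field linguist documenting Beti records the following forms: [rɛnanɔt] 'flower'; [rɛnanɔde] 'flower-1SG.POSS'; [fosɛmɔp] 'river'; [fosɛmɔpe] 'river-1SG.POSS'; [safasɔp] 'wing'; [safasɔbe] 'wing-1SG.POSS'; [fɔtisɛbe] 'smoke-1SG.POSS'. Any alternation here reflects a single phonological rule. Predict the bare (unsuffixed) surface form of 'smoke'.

[fɔtisɛp]

'wing' shows [p] ~ [b] at the end of the stem ([safasɔp] vs [safasɔbe]).
But 'river' keeps [p] in both environments ([fosɛmɔp], [fosɛmɔpe]), so there is no rule changing /p/ to [b] before the 1SG.POSS suffix.
Therefore /b/ is basic and [p] is derived by word-final obstruent devoicing (voiced obstruents become voiceless word-finally).
From [fɔtisɛbe] the stem 'smoke' is /fɔtisɛb/; word-finally this yields [fɔtisɛp].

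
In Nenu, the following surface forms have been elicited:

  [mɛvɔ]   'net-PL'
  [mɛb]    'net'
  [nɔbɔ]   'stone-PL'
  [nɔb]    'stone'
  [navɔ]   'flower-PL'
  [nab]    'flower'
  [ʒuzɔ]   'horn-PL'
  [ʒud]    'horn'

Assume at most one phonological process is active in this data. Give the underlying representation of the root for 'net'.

/mɛv/

'net' shows [v] ~ [b] at the end of the stem ([mɛvɔ] vs [mɛb]).
Compare 'stone', with invariant [b] in [nɔbɔ] and [nɔb]: an analysis with underlying /b/ and a rule producing [v] before the PL suffix would wrongly predict alternation here too.
Therefore /v/ is basic and [b] is derived by word-final hardening (voiced fricatives become stops word-finally).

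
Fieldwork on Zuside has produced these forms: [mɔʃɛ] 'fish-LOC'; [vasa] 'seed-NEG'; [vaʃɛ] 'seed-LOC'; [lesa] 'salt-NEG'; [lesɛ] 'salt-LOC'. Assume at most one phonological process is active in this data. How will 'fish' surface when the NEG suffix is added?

[mɔsa]

In [vasa] and [vaʃɛ] the final segment of 'seed' alternates: [s] ~ [ʃ].
Compare 'salt', with invariant [s] in [lesa] and [lesɛ]: an analysis with underlying /s/ and a rule producing [ʃ] before the LOC suffix would wrongly predict alternation here too.
So /ʃ/ is underlying, and a rule of depalatalization — palato-alveolar /ʃ/ becomes [s] when no front vowel follows — gives [s].
From [mɔʃɛ] the stem 'fish' is /mɔʃ/; when no front vowel follows this yields [mɔsa].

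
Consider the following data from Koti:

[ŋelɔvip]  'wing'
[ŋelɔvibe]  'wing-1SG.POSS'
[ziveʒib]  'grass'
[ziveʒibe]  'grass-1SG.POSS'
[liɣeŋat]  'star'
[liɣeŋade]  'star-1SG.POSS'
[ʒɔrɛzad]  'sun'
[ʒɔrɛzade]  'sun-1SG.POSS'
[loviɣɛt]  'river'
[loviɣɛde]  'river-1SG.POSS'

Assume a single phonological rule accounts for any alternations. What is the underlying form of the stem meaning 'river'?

The stem for 'river' ends in [t] in [loviɣɛt] but [d] in [loviɣɛde].
Compare 'sun', with invariant [d] in [ʒɔrɛzad] and [ʒɔrɛzade]: an analysis with underlying /d/ and a rule producing [t] in isolation would wrongly predict alternation here too.
Therefore /t/ is basic and [d] is derived by intervocalic voicing (voiceless stops become voiced between vowels).

/loviɣɛt/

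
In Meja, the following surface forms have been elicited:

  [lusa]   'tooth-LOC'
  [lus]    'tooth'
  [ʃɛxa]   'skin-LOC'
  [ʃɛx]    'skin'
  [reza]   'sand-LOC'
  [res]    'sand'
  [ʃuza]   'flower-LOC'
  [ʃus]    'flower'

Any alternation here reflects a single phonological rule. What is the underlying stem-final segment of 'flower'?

The root 'flower' surfaces as [ʃuza] and [ʃus], with a stem-final [z] ~ [s] alternation.
But 'tooth' keeps [s] in both environments ([lusa], [lus]), so there is no rule changing /s/ to [z] before the LOC suffix.
So /z/ is underlying, and a rule of word-final obstruent devoicing — voiced obstruents become voiceless word-finally — gives [s].

/z/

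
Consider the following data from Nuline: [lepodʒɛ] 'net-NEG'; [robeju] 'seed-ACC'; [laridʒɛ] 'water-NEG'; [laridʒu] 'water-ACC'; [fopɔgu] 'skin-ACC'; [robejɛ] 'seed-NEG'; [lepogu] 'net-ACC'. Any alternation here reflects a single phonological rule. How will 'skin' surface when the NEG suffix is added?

[fopɔdʒɛ]

The root 'net' surfaces as [lepodʒɛ] and [lepogu], with a stem-final [dʒ] ~ [g] alternation.
If /dʒ/ were underlying and a rule turned it into [g] before the ACC suffix, 'water' would also alternate; but it has [dʒ] in both [laridʒɛ] and [laridʒu].
The underlying segment must be /g/; /g/ becomes palato-alveolar [dʒ] before a front vowel, yielding [dʒ] there.
From [fopɔgu] the stem 'skin' is /fopɔg/; before a front vowel this yields [fopɔdʒɛ].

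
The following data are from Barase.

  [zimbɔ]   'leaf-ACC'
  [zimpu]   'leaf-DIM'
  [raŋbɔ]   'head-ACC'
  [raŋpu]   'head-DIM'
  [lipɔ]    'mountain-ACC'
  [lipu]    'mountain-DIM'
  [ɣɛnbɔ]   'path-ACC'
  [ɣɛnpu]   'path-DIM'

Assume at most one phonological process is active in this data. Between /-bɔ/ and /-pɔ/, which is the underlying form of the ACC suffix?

The ACC suffix surfaces as [-bɔ] and [-pɔ], depending on the final segment of the stem.
The DIM suffix, which begins with [p], is invariant after every stem; so [p] is not altered by any rule here.
The ACC suffix is therefore /-bɔ/ underlyingly, with post-vocalic devoicing: voiced stops become voiceless after a vowel.

/-bɔ/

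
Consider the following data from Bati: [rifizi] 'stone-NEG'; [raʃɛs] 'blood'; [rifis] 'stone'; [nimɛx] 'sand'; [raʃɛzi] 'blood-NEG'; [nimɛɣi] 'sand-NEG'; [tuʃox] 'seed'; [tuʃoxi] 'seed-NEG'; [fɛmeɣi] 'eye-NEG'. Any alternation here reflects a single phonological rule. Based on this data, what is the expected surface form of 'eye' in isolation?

[fɛmex]

In [nimɛx] and [nimɛɣi] the final segment of 'sand' alternates: [x] ~ [ɣ].
The stem 'seed' ([tuʃox], [tuʃoxi]) shows [x] unchanged in both environments, so [x] cannot be basic with [ɣ] derived before the NEG suffix.
Therefore /ɣ/ is basic and [x] is derived by word-final obstruent devoicing (voiced obstruents become voiceless word-finally).
The one attested form of 'eye', [fɛmeɣi], shows underlying /fɛmeɣ/. Applying the same rule word-finally gives [fɛmex].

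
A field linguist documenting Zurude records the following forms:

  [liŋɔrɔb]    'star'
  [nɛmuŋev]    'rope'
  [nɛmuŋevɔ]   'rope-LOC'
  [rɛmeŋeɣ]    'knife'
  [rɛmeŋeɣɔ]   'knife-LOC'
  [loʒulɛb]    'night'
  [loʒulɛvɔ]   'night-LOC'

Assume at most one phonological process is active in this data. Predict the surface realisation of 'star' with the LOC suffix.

[liŋɔrɔvɔ]

The root 'night' surfaces as [loʒulɛb] and [loʒulɛvɔ], with a stem-final [b] ~ [v] alternation.
Compare 'rope', with invariant [v] in [nɛmuŋev] and [nɛmuŋevɔ]: an analysis with underlying /v/ and a rule producing [b] in isolation would wrongly predict alternation here too.
So /b/ is underlying, and a rule of intervocalic spirantization — voiced stops become fricatives between vowels — gives [v].
From [liŋɔrɔb] the stem 'star' is /liŋɔrɔb/; between vowels this yields [liŋɔrɔvɔ].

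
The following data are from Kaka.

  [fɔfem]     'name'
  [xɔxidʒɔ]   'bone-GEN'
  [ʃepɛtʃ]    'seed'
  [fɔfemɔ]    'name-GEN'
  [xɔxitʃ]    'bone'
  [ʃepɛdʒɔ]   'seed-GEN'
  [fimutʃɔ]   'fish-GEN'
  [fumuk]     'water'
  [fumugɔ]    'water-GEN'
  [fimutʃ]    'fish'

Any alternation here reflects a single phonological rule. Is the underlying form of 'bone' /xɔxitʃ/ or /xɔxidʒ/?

/xɔxidʒ/

'bone' shows [tʃ] ~ [dʒ] at the end of the stem ([xɔxitʃ] vs [xɔxidʒɔ]).
The stem 'fish' ([fimutʃ], [fimutʃɔ]) shows [tʃ] unchanged in both environments, so [tʃ] cannot be basic with [dʒ] derived before the GEN suffix.
The underlying segment must be /dʒ/; voiced obstruents become voiceless word-finally, yielding [tʃ] there.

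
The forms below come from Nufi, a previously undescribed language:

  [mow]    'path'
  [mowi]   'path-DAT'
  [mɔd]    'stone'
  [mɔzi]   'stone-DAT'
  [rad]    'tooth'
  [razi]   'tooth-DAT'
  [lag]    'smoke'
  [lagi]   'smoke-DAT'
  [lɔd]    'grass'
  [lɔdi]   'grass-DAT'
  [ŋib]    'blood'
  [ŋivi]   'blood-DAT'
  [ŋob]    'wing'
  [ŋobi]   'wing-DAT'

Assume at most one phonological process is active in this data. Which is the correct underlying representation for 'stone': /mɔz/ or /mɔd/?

/mɔz/

The root 'stone' surfaces as [mɔd] and [mɔzi], with a stem-final [d] ~ [z] alternation.
Compare 'grass', with invariant [d] in [lɔd] and [lɔdi]: an analysis with underlying /d/ and a rule producing [z] before the DAT suffix would wrongly predict alternation here too.
Therefore /z/ is basic and [d] is derived by word-final hardening (voiced fricatives become stops word-finally).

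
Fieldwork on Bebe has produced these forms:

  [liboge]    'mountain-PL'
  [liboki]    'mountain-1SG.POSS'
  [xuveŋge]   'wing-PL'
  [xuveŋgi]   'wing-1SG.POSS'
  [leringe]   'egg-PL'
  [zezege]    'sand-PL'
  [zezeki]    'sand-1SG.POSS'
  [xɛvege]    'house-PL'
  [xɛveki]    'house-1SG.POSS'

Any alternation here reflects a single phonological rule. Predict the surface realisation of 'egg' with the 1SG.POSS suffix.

The 1SG.POSS suffix surfaces as [-gi] and [-ki], depending on the final segment of the stem.
The PL suffix, which begins with [g], is invariant after every stem; so [g] is not altered by any rule here.
The 1SG.POSS suffix is therefore /-ki/ underlyingly, with post-nasal voicing: voiceless stops become voiced after a nasal.
After 'egg', which ends in a nasal, the suffix surfaces as [-gi], giving [leringi].

[leringi]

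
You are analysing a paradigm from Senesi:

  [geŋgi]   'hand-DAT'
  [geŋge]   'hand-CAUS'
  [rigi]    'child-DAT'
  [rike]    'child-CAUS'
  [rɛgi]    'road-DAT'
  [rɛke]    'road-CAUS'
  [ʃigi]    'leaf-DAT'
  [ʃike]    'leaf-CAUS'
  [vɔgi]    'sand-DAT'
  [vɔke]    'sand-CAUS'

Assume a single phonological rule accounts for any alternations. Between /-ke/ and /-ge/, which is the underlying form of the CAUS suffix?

/-ke/

The CAUS morpheme has two allomorphs, [-ge] and [-ke].
The DAT suffix, which begins with [g], is invariant after every stem; so [g] is not altered by any rule here.
So the underlying form is /-ke/, and voiceless stops become voiced after a nasal.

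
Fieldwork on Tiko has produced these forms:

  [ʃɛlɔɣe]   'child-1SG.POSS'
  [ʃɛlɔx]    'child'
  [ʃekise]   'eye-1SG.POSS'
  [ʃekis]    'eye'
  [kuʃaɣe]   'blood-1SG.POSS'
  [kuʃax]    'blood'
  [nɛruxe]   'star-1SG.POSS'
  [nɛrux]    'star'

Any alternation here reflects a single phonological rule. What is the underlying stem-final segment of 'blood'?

/ɣ/

The root 'blood' surfaces as [kuʃaɣe] and [kuʃax], with a stem-final [ɣ] ~ [x] alternation.
The stem 'star' ([nɛruxe], [nɛrux]) shows [x] unchanged in both environments, so [x] cannot be basic with [ɣ] derived before the 1SG.POSS suffix.
The underlying segment must be /ɣ/; voiced obstruents become voiceless word-finally, yielding [x] there.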